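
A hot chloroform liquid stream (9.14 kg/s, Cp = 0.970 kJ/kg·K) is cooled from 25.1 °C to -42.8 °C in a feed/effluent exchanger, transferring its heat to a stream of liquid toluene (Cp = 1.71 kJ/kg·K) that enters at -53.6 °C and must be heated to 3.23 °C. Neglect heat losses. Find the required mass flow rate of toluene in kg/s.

ṁ_c = 6.19 kg/s

Heat released by hot stream: Q = 9.14 × 0.970 × (25.1 − -42.8) = 601.99 kJ/s
Energy balance on cold side (adiabatic exchanger): Q = ṁ_c·Cp_c·(T_c,out − T_c,in)
ṁ_c = 601.99 / [1.71 × (3.23 − -53.6)] = 6.1946 kg/s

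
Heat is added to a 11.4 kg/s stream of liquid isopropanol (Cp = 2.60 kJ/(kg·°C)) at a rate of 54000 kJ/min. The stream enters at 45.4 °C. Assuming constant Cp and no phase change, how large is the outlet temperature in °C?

Q = 54000 kJ/min = 900 kJ/s
ΔT = Q/(ṁ·Cp) = 900/(11.4×2.60) = 30.364 K
T_out = 45.4 + 30.364 = 75.764 °C

T_out = 75.8 °C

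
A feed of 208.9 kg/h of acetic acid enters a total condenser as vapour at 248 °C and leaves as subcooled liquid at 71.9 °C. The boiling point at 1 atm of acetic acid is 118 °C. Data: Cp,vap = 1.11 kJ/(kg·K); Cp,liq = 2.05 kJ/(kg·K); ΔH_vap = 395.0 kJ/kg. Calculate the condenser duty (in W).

vapour 248→118 °C: -144.3 kJ/kg
condensation at 118 °C: -395 kJ/kg
liquid 118→71.9 °C: -94.505 kJ/kg
Δh = -144.3 + -395 + -94.505 = -633.8 kJ/kg
Q = ṁ·Δh = 208.9 kg/h × -633.8 kJ/kg = -132400 kJ/h
|Q| = 36.778 kW = 36778 W

Q_c = 36800 W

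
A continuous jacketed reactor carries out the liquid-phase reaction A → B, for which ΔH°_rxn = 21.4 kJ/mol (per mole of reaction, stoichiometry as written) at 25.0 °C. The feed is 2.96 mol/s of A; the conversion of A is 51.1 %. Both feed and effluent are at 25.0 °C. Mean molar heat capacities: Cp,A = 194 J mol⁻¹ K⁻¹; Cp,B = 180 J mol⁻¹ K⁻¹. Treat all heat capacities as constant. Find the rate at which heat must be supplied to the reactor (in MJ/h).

Extent of reaction ξ = 0.511 × 2.96 = 1.5126 mol/s
Reaction term: ξ·ΔH°_rxn = 1.5126 × 21.4 = 32.369 kJ/s
Q = ΔH = 32.369 kJ/s = 32.369 kW
Heat supplied = 116.53 MJ/h

Q_in = 117 MJ/h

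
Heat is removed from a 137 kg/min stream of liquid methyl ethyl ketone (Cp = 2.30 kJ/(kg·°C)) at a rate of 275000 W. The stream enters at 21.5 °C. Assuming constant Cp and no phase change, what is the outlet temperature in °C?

T_out = -30.9 °C

Q = 275000 W = 16500 kJ/min
ΔT = Q/(ṁ·Cp) = 16500/(137×2.30) = 52.364 K
T_out = 21.5 − 52.364 = -30.864 °C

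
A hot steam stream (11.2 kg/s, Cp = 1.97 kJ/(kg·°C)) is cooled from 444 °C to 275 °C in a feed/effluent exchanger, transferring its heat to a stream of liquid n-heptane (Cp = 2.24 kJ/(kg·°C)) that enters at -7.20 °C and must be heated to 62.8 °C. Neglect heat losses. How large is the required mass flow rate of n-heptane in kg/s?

ṁ_c = 23.8 kg/s

Heat released by hot stream: Q = 11.2 × 1.97 × (444 − 275) = 3728.8 kJ/s
Energy balance on cold side (adiabatic exchanger): Q = ṁ_c·Cp_c·(T_c,out − T_c,in)
ṁ_c = 3728.8 / [2.24 × (62.8 − -7.20)] = 23.781 kg/s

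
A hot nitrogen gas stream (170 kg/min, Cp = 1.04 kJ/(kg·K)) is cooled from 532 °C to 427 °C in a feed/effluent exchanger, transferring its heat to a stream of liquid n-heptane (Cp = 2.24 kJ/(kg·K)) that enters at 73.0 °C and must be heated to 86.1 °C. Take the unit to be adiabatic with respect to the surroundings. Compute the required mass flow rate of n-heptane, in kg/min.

Heat released by hot stream: Q = 170 × 1.04 × (532 − 427) = 18564 kJ/min
Energy balance on cold side (adiabatic exchanger): Q = ṁ_c·Cp_c·(T_c,out − T_c,in)
ṁ_c = 18564 / [2.24 × (86.1 − 73.0)] = 632.63 kg/min

ṁ_c = 633 kg/min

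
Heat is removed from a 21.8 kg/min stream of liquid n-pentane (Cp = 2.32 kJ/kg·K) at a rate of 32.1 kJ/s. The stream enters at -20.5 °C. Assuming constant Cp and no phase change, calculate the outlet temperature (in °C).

T_out = -58.6 °C

Q = 32.1 kJ/s = 1926 kJ/min
ΔT = Q/(ṁ·Cp) = 1926/(21.8×2.32) = 38.081 K
T_out = -20.5 − 38.081 = -58.581 °C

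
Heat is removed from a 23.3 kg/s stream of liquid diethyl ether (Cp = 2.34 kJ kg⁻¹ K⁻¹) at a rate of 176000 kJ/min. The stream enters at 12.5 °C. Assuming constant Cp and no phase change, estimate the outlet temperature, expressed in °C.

T_out = -41.3 °C

Q = 176000 kJ/min = 2933.3 kJ/s
ΔT = Q/(ṁ·Cp) = 2933.3/(23.3×2.34) = 53.801 K
T_out = 12.5 − 53.801 = -41.301 °C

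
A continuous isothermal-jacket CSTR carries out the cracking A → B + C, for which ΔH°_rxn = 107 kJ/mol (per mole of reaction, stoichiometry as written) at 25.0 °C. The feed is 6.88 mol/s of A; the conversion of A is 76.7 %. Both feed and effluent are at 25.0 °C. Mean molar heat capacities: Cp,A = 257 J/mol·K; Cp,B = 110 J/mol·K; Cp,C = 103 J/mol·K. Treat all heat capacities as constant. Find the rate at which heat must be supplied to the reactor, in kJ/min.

Extent of reaction ξ = 0.767 × 6.88 = 5.277 mol/s
Reaction term: ξ·ΔH°_rxn = 5.277 × 107 = 564.63 kJ/s
Q = ΔH = 564.63 kJ/s = 564.63 kW
Heat supplied = 33878 kJ/min

Q_in = 33900 kJ/min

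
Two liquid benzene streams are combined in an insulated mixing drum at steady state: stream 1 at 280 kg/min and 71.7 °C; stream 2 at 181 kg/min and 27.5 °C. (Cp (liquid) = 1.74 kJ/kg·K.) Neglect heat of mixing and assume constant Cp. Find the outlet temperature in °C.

Adiabatic, steady state ⇒ Σ ṁᵢCp,ᵢ(T_out − Tᵢ) = 0
Σ ṁᵢCp,ᵢTᵢ = 280×1.74×71.7 + 181×1.74×27.5 = 43593
Σ ṁᵢCp,ᵢ = 280×1.74 + 181×1.74 = 802.14
T_out = 43593 / 802.14 = 54.346 °C

T_out = 54.3 °C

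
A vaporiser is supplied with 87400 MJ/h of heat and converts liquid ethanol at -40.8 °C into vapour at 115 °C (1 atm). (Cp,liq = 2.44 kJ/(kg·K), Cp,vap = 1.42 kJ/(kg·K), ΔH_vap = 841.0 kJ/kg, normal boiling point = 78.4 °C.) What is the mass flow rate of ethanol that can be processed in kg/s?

ṁ = 20.5 kg/s

Δh = 2.44×(78.4−-40.8) + 841.0 + 1.42×(115−78.4) = 1183.8 kJ/kg
Q = 87400 MJ/h = 24278 kJ/s = 24278 kJ/s
ṁ = Q/Δh = 24278 / 1183.8 = 20.508 kg/s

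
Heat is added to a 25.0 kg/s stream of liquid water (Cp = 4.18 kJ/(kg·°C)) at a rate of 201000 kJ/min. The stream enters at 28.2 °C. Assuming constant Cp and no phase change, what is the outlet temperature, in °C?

T_out = 60.3 °C

Q = 201000 kJ/min = 3350 kJ/s
ΔT = Q/(ṁ·Cp) = 3350/(25.0×4.18) = 32.057 K
T_out = 28.2 + 32.057 = 60.257 °C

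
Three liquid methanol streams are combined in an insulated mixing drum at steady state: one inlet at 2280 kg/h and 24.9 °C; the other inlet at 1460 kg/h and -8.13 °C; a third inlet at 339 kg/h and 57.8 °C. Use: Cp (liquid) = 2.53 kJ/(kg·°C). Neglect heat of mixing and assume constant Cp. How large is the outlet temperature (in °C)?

T_out = 15.8 °C

No heat crosses the boundary, so H_out = H_in.
T_out = Σ ṁᵢCp,ᵢTᵢ / Σ ṁᵢCp,ᵢ
      = 163180 / 10320 = 15.812 °C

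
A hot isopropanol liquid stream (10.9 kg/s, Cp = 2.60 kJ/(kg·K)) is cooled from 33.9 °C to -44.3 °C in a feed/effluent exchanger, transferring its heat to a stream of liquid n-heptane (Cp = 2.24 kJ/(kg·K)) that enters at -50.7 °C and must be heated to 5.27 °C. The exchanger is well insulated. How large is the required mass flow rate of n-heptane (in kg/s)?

Heat released by hot stream: Q = 10.9 × 2.60 × (33.9 − -44.3) = 2216.2 kJ/s
Energy balance on cold side (adiabatic exchanger): Q = ṁ_c·Cp_c·(T_c,out − T_c,in)
ṁ_c = 2216.2 / [2.24 × (5.27 − -50.7)] = 17.677 kg/s

ṁ_c = 17.7 kg/s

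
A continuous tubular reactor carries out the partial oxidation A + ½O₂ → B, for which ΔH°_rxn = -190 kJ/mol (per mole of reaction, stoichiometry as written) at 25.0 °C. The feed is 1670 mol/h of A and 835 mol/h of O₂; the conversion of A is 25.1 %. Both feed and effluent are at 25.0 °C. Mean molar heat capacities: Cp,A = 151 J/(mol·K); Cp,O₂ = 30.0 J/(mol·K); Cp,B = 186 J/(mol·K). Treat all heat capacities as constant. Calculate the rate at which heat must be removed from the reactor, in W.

Extent of reaction ξ = 0.251 × 1670 = 419.17 mol/h
Reaction term: ξ·ΔH°_rxn = 419.17 × -190 = -79642 kJ/h
Q = ΔH = -79642 kJ/h = -22.123 kW
Heat removed = 22123 W

Q_out = 22100 W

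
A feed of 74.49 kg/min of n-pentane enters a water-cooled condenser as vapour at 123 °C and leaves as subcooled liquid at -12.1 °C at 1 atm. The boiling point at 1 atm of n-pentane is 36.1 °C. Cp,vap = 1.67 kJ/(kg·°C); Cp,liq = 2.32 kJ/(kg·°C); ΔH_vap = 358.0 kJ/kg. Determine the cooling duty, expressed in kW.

Q_c = 763 kW

vapour 123→36.1 °C: -145.12 kJ/kg
condensation at 36.1 °C: -358 kJ/kg
liquid 36.1→-12.1 °C: -111.82 kJ/kg
Δh = -145.12 + -358 + -111.82 = -614.95 kJ/kg
Q = ṁ·Δh = 74.49 kg/min × -614.95 kJ/kg = -45807 kJ/min
|Q| = 763.46 kW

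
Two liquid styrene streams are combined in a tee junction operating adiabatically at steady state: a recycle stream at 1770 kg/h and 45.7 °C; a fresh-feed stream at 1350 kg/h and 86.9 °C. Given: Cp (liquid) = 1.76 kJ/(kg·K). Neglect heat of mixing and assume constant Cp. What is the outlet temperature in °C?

Adiabatic, steady state ⇒ Σ ṁᵢCp,ᵢ(T_out − Tᵢ) = 0
T_out = Σ ṁᵢCp,ᵢTᵢ / Σ ṁᵢCp,ᵢ
      = 348840 / 5491.2 = 63.527 °C

T_out = 63.5 °C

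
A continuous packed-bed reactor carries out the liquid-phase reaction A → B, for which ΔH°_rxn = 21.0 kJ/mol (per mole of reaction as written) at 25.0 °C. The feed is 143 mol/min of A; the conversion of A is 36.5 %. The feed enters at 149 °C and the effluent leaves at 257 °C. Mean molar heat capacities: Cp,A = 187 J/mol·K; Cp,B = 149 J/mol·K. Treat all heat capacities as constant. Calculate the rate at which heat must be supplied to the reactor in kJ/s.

Extent of reaction ξ = 0.365 × 143 = 52.195 mol/min
Reaction term: ξ·ΔH°_rxn = 52.195 × 21.0 = 1096.1 kJ/min
Sensible, feed 149→25 °C: -3315.9 kJ/min
Outlet flows (mol/min): A 90.805, B 52.195
Sensible, products 25→257 °C: 5743.8 kJ/min
Q = ΔH = 3524 kJ/min = 58.733 kW
Heat supplied = 58.733 kJ/s

Q_in = 58.7 kJ/s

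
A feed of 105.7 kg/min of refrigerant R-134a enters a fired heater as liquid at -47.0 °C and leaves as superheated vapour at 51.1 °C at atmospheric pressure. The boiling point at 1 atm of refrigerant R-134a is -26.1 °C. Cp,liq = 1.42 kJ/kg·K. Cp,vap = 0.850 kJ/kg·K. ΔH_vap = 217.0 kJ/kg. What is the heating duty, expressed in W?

Q = 550000 W

liquid -47.0→-26.1 °C: 29.678 kJ/kg
vaporisation at -26.1 °C: 217 kJ/kg
vapour -26.1→51.1 °C: 65.62 kJ/kg
Δh = 29.678 + 217 + 65.62 = 312.3 kJ/kg
Q = ṁ·Δh = 105.7 kg/min × 312.3 kJ/kg = 33010 kJ/min
|Q| = 550.16 kW = 550160 W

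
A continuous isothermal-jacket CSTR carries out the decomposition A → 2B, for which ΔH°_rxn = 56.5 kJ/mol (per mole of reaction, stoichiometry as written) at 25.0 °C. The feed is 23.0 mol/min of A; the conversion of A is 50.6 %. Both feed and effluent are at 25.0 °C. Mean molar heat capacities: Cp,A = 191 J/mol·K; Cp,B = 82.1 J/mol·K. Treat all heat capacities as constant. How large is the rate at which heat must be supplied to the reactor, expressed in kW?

Q_in = 11.0 kW

Extent of reaction ξ = 0.506 × 23.0 = 11.638 mol/min
Reaction term: ξ·ΔH°_rxn = 11.638 × 56.5 = 657.55 kJ/min
Q = ΔH = 657.55 kJ/min = 10.959 kW
Heat supplied = 10.959 kW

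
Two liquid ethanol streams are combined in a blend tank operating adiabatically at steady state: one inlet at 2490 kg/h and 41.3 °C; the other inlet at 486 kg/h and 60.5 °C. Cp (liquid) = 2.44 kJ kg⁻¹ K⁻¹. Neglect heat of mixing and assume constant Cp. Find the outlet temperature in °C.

T_out = 44.4 °C

Adiabatic, steady state ⇒ Σ ṁᵢCp,ᵢ(T_out − Tᵢ) = 0
T_out = Σ ṁᵢCp,ᵢTᵢ / Σ ṁᵢCp,ᵢ
      = 322670 / 7261.4 = 44.435 °C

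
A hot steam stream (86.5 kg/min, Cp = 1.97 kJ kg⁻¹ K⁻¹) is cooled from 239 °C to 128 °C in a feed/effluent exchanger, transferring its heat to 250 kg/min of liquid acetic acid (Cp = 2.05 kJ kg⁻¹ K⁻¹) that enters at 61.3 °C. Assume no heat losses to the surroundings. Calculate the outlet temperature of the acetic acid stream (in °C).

Heat released by hot stream: Q = 86.5 × 1.97 × (239 − 128) = 18915 kJ/min
Energy balance on cold side (adiabatic exchanger): Q = ṁ_c·Cp_c·(T_c,out − T_c,in)
T_c,out = 61.3 + 18915/(250 × 2.05) = 98.207 °C

T_c,out = 98.2 °C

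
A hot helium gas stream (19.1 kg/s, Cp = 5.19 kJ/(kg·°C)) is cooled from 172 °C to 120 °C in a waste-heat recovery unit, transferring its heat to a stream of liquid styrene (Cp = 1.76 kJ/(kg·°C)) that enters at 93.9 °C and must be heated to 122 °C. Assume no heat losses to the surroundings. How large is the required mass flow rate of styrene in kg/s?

ṁ_c = 104 kg/s

Heat released by hot stream: Q = 19.1 × 5.19 × (172 − 120) = 5154.7 kJ/s
Energy balance on cold side (adiabatic exchanger): Q = ṁ_c·Cp_c·(T_c,out − T_c,in)
ṁ_c = 5154.7 / [1.76 × (122 − 93.9)] = 104.23 kg/s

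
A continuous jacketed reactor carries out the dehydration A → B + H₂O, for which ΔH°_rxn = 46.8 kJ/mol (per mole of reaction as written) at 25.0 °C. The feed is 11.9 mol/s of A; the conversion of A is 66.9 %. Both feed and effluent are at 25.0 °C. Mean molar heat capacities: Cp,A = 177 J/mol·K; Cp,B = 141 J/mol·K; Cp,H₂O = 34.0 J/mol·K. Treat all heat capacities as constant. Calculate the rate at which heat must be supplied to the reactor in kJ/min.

Q_in = 22400 kJ/min

Extent of reaction ξ = 0.669 × 11.9 = 7.9611 mol/s
Reaction term: ξ·ΔH°_rxn = 7.9611 × 46.8 = 372.58 kJ/s
Q = ΔH = 372.58 kJ/s = 372.58 kW
Heat supplied = 22355 kJ/min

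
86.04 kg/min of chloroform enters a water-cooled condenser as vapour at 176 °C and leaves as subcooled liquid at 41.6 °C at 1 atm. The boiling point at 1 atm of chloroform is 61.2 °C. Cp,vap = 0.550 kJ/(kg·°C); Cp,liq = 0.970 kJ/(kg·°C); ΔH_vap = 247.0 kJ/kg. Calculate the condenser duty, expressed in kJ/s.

vapour 176→61.2 °C: -63.14 kJ/kg
condensation at 61.2 °C: -247 kJ/kg
liquid 61.2→41.6 °C: -19.012 kJ/kg
Δh = -63.14 + -247 + -19.012 = -329.15 kJ/kg
Q = ṁ·Δh = 86.04 kg/min × -329.15 kJ/kg = -28320 kJ/min
|Q| = 472 kW

Q_c = 472 kJ/s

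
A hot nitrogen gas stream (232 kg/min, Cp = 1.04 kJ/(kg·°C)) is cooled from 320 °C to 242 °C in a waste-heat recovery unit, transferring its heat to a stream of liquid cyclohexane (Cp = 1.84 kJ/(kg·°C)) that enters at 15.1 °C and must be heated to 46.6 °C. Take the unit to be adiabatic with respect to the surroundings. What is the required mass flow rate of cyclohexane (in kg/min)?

ṁ_c = 325 kg/min

Heat released by hot stream: Q = 232 × 1.04 × (320 − 242) = 18820 kJ/min
Energy balance on cold side (adiabatic exchanger): Q = ṁ_c·Cp_c·(T_c,out − T_c,in)
ṁ_c = 18820 / [1.84 × (46.6 − 15.1)] = 324.7 kg/min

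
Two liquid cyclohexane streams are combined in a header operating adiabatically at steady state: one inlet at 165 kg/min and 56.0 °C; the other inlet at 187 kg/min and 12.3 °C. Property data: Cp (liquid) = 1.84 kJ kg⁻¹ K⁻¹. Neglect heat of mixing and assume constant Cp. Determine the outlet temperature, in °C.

Adiabatic, steady state ⇒ Σ ṁᵢCp,ᵢ(T_out − Tᵢ) = 0
Σ ṁᵢCp,ᵢTᵢ = 165×1.84×56.0 + 187×1.84×12.3 = 21234
Σ ṁᵢCp,ᵢ = 165×1.84 + 187×1.84 = 647.68
T_out = 21234 / 647.68 = 32.784 °C

T_out = 32.8 °C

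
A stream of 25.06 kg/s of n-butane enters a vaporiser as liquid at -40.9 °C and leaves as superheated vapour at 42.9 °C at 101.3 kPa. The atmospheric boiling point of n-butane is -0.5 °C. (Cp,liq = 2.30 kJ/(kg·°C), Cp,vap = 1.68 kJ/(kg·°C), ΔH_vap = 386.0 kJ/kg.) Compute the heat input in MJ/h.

Q = 49800 MJ/h

liquid -40.9→-0.5 °C: 92.92 kJ/kg
vaporisation at -0.5 °C: 386 kJ/kg
vapour -0.5→42.9 °C: 72.912 kJ/kg
Δh = 92.92 + 386 + 72.912 = 551.83 kJ/kg
Q = ṁ·Δh = 25.06 kg/s × 551.83 kJ/kg = 13829 kJ/s
|Q| = 13829 kW = 49784 MJ/h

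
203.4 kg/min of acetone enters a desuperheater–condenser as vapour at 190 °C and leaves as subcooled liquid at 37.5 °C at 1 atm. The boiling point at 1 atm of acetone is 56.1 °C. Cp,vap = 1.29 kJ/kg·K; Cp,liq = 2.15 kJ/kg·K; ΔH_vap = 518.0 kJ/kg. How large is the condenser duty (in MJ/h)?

vapour 190→56.1 °C: -172.73 kJ/kg
condensation at 56.1 °C: -518 kJ/kg
liquid 56.1→37.5 °C: -39.99 kJ/kg
Δh = -172.73 + -518 + -39.99 = -730.72 kJ/kg
Q = ṁ·Δh = 203.4 kg/min × -730.72 kJ/kg = -148630 kJ/min
|Q| = 2477.1 kW = 8917.7 MJ/h

Q_c = 8920 MJ/h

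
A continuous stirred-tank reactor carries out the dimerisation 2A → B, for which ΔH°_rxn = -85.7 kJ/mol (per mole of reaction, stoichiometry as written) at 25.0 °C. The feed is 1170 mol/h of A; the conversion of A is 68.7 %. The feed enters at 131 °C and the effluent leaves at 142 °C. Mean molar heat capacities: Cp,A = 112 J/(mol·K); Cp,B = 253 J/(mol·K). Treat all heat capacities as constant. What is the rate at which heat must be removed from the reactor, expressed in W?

Q_out = 8790 W

Extent of reaction ξ = 0.687 × 1170 / 2 = 401.9 mol/h
Reaction term: ξ·ΔH°_rxn = 401.9 × -85.7 = -34442 kJ/h
Sensible, feed 131→25 °C: -13890 kJ/h
Outlet flows (mol/h): A 366.21, B 401.9
Sensible, products 25→142 °C: 16695 kJ/h
Q = ΔH = -31637 kJ/h = -8.7881 kW
Heat removed = 8788.1 W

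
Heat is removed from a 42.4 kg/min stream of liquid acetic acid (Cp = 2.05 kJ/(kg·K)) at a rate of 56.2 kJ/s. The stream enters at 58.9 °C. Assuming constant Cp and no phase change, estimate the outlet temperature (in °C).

T_out = 20.1 °C

Q = 56.2 kJ/s = 3372 kJ/min
ΔT = Q/(ṁ·Cp) = 3372/(42.4×2.05) = 38.794 K
T_out = 58.9 − 38.794 = 20.106 °C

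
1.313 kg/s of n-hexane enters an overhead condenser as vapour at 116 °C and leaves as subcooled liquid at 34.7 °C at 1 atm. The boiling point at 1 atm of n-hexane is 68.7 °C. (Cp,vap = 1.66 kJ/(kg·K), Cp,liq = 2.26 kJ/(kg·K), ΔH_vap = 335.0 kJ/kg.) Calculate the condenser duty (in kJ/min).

Q_c = 38600 kJ/min

vapour 116→68.7 °C: -78.518 kJ/kg
condensation at 68.7 °C: -335 kJ/kg
liquid 68.7→34.7 °C: -76.84 kJ/kg
Δh = -78.518 + -335 + -76.84 = -490.36 kJ/kg
Q = ṁ·Δh = 1.313 kg/s × -490.36 kJ/kg = -643.84 kJ/s
|Q| = 643.84 kW = 38630 kJ/min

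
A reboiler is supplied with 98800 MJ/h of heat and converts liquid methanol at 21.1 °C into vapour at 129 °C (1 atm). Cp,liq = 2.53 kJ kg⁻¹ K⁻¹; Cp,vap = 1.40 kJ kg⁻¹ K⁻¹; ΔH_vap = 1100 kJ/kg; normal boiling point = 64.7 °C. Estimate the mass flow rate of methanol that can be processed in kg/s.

Δh = 2.53×(64.7−21.1) + 1100 + 1.40×(129−64.7) = 1300.3 kJ/kg
Q = 98800 MJ/h = 27444 kJ/s = 27444 kJ/s
ṁ = Q/Δh = 27444 / 1300.3 = 21.106 kg/s

ṁ = 21.1 kg/s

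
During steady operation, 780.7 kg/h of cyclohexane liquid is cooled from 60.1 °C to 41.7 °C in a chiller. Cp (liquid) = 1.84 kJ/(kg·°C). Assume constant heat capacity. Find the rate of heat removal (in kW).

Q = ṁ·Cp·ΔT = 780.7 × 1.84 × (41.7 − 60.1) = -26431 kJ/h
Converting: 26431 / 3600 s = 7.342 kW

Q_c = 7.34 kW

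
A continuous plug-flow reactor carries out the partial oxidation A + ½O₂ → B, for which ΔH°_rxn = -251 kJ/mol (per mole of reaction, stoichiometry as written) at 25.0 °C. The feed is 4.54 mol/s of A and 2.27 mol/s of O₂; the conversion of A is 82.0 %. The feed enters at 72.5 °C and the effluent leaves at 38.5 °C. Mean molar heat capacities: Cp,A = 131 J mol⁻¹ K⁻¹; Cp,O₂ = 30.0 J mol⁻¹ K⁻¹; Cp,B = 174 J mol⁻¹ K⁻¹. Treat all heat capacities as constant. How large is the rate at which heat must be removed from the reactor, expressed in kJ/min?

Q_out = 57300 kJ/min

Extent of reaction ξ = 0.820 × 4.54 = 3.7228 mol/s
Reaction term: ξ·ΔH°_rxn = 3.7228 × -251 = -934.42 kJ/s
Sensible, feed 72.5→25 °C: -31.485 kJ/s
Outlet flows (mol/s): A 0.8172, O₂ 0.4086, B 3.7228
Sensible, products 25→38.5 °C: 10.356 kJ/s
Q = ΔH = -955.55 kJ/s = -955.55 kW
Heat removed = 57333 kJ/min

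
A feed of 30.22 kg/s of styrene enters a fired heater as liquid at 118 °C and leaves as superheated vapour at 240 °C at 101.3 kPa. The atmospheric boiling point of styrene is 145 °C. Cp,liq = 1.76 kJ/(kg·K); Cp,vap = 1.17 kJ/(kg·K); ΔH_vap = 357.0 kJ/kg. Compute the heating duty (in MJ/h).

Q = 56100 MJ/h

liquid 118→145 °C: 47.52 kJ/kg
vaporisation at 145 °C: 357 kJ/kg
vapour 145→240 °C: 111.15 kJ/kg
Δh = 47.52 + 357 + 111.15 = 515.67 kJ/kg
Q = ṁ·Δh = 30.22 kg/s × 515.67 kJ/kg = 15584 kJ/s
|Q| = 15584 kW = 56101 MJ/h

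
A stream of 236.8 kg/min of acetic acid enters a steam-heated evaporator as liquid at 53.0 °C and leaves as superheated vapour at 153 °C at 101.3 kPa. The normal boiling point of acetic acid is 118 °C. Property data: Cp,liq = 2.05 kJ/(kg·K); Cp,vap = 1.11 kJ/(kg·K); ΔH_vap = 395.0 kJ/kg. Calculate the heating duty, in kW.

Q = 2240 kW

liquid 53.0→118 °C: 133.25 kJ/kg
vaporisation at 118 °C: 395 kJ/kg
vapour 118→153 °C: 38.85 kJ/kg
Δh = 133.25 + 395 + 38.85 = 567.1 kJ/kg
Q = ṁ·Δh = 236.8 kg/min × 567.1 kJ/kg = 134290 kJ/min
|Q| = 2238.2 kW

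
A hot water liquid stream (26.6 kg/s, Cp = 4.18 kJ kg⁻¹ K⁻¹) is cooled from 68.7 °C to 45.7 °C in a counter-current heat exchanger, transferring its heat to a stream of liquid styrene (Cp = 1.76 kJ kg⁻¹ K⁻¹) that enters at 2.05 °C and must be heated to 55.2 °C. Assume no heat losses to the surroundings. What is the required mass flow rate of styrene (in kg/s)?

Heat released by hot stream: Q = 26.6 × 4.18 × (68.7 − 45.7) = 2557.3 kJ/s
Energy balance on cold side (adiabatic exchanger): Q = ṁ_c·Cp_c·(T_c,out − T_c,in)
ṁ_c = 2557.3 / [1.76 × (55.2 − 2.05)] = 27.338 kg/s

ṁ_c = 27.3 kg/s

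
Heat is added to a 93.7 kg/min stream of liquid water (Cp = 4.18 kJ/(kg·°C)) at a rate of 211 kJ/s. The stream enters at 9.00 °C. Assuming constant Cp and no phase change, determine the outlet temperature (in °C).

Q = 211 kJ/s = 12660 kJ/min
ΔT = Q/(ṁ·Cp) = 12660/(93.7×4.18) = 32.323 K
T_out = 9.00 + 32.323 = 41.323 °C

T_out = 41.3 °C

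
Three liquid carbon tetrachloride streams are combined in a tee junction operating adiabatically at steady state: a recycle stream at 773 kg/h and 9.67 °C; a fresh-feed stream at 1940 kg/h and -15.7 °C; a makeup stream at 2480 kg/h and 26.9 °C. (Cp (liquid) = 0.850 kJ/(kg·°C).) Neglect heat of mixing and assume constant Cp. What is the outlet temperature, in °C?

Adiabatic, steady state ⇒ Σ ṁᵢCp,ᵢ(T_out − Tᵢ) = 0
T_out = Σ ṁᵢCp,ᵢTᵢ / Σ ṁᵢCp,ᵢ
      = 37170 / 4414.1 = 8.4207 °C

T_out = 8.42 °C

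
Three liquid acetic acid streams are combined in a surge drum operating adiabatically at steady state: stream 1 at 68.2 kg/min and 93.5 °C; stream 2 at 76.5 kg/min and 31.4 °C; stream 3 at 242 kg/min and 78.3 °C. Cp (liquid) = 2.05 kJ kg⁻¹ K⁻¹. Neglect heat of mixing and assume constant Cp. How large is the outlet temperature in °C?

Energy balance with Q = 0: Σ ṁᵢCp,ᵢ(T_out − Tᵢ) = 0
Σ ṁᵢCp,ᵢTᵢ = 68.2×2.05×93.5 + 76.5×2.05×31.4 + 242×2.05×78.3 = 56841
Σ ṁᵢCp,ᵢ = 68.2×2.05 + 76.5×2.05 + 242×2.05 = 792.73
T_out = 56841 / 792.73 = 71.703 °C

T_out = 71.7 °C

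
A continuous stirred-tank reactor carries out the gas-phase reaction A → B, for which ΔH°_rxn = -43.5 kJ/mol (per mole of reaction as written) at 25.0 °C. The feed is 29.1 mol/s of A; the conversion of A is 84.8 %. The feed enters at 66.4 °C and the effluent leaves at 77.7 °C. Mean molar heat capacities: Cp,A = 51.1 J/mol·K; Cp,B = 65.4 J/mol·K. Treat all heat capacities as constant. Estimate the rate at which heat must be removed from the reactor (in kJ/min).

Q_out = 62300 kJ/min

Extent of reaction ξ = 0.848 × 29.1 = 24.677 mol/s
Reaction term: ξ·ΔH°_rxn = 24.677 × -43.5 = -1073.4 kJ/s
Sensible, feed 66.4→25 °C: -61.562 kJ/s
Outlet flows (mol/s): A 4.4232, B 24.677
Sensible, products 25→77.7 °C: 96.962 kJ/s
Q = ΔH = -1038 kJ/s = -1038 kW
Heat removed = 62282 kJ/min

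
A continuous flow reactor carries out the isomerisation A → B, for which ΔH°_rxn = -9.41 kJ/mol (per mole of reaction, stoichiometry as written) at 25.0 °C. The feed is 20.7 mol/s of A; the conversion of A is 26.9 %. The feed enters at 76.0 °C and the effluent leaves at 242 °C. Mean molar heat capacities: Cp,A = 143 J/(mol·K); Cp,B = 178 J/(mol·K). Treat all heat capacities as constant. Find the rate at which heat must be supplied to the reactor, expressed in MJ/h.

Extent of reaction ξ = 0.269 × 20.7 = 5.5683 mol/s
Reaction term: ξ·ΔH°_rxn = 5.5683 × -9.41 = -52.398 kJ/s
Sensible, feed 76.0→25 °C: -150.97 kJ/s
Outlet flows (mol/s): A 15.132, B 5.5683
Sensible, products 25→242 °C: 684.63 kJ/s
Q = ΔH = 481.27 kJ/s = 481.27 kW
Heat supplied = 1732.6 MJ/h

Q_in = 1730 MJ/h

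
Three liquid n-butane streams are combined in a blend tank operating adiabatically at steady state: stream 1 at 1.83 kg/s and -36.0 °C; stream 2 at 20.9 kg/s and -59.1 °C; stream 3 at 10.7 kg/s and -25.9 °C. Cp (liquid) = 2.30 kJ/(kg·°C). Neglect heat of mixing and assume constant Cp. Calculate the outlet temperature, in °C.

No heat crosses the boundary, so H_out = H_in.
T_out = Σ ṁᵢCp,ᵢTᵢ / Σ ṁᵢCp,ᵢ
      = -3629.9 / 76.889 = -47.209 °C

T_out = -47.2 °C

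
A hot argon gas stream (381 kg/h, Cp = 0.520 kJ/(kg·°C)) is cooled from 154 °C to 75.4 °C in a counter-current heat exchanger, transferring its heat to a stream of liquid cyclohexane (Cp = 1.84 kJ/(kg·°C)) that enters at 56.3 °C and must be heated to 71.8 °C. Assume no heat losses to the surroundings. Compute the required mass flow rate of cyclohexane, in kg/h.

ṁ_c = 546 kg/h

Heat released by hot stream: Q = 381 × 0.520 × (154 − 75.4) = 15572 kJ/h
Energy balance on cold side (adiabatic exchanger): Q = ṁ_c·Cp_c·(T_c,out − T_c,in)
ṁ_c = 15572 / [1.84 × (71.8 − 56.3)] = 546.01 kg/h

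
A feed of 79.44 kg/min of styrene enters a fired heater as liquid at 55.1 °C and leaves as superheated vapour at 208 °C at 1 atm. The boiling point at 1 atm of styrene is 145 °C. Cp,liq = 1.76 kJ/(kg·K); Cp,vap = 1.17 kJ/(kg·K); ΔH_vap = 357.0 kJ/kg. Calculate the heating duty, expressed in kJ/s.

Q = 780 kJ/s

liquid 55.1→145 °C: 158.22 kJ/kg
vaporisation at 145 °C: 357 kJ/kg
vapour 145→208 °C: 73.71 kJ/kg
Δh = 158.22 + 357 + 73.71 = 588.93 kJ/kg
Q = ṁ·Δh = 79.44 kg/min × 588.93 kJ/kg = 46785 kJ/min
|Q| = 779.75 kW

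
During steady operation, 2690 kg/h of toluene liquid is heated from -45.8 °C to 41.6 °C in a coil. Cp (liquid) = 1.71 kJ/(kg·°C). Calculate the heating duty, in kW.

Q = ṁ·Cp·ΔT = 2690 × 1.71 × (41.6 − -45.8) = 402030 kJ/h
Converting: 402030 / 3600 s = 111.68 kW

Q = 112 kW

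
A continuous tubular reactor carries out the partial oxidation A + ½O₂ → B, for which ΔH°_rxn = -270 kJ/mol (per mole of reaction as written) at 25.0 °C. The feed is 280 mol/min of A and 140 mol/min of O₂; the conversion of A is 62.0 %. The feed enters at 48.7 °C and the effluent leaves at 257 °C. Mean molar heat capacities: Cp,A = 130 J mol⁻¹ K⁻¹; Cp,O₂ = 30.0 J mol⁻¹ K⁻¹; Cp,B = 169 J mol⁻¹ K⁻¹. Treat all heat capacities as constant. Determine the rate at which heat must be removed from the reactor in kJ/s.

Extent of reaction ξ = 0.620 × 280 = 173.6 mol/min
Reaction term: ξ·ΔH°_rxn = 173.6 × -270 = -46872 kJ/min
Sensible, feed 48.7→25 °C: -962.22 kJ/min
Outlet flows (mol/min): A 106.4, O₂ 53.2, B 173.6
Sensible, products 25→257 °C: 10386 kJ/min
Q = ΔH = -37448 kJ/min = -624.14 kW
Heat removed = 624.14 kJ/s

Q_out = 624 kJ/s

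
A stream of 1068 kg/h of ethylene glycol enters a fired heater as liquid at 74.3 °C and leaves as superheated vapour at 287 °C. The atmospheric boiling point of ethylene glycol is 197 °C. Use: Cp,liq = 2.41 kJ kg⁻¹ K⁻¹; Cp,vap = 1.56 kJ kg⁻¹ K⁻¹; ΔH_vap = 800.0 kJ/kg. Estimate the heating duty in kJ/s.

liquid 74.3→197 °C: 295.71 kJ/kg
vaporisation at 197 °C: 800 kJ/kg
vapour 197→287 °C: 140.4 kJ/kg
Δh = 295.71 + 800 + 140.4 = 1236.1 kJ/kg
Q = ṁ·Δh = 1068 kg/h × 1236.1 kJ/kg = 1.3202e+06 kJ/h
|Q| = 366.71 kW

Q = 367 kJ/s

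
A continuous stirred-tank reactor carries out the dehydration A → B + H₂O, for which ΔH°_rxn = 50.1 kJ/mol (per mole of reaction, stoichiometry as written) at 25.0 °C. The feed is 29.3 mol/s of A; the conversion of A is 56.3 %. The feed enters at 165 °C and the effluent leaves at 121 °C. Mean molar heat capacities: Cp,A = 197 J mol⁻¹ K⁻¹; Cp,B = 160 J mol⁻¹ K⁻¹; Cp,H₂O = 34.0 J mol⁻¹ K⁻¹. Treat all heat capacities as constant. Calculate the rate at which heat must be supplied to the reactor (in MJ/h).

Q_in = 2040 MJ/h

Extent of reaction ξ = 0.563 × 29.3 = 16.496 mol/s
Reaction term: ξ·ΔH°_rxn = 16.496 × 50.1 = 826.44 kJ/s
Sensible, feed 165→25 °C: -808.09 kJ/s
Outlet flows (mol/s): A 12.804, B 16.496, H₂O 16.496
Sensible, products 25→121 °C: 549.37 kJ/s
Q = ΔH = 567.72 kJ/s = 567.72 kW
Heat supplied = 2043.8 MJ/h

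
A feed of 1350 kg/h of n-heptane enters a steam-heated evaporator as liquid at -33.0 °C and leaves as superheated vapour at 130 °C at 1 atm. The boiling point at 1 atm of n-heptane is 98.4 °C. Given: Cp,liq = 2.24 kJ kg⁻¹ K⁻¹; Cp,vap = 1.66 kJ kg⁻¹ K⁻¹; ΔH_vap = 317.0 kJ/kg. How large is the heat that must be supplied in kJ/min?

Q = 14900 kJ/min

liquid -33.0→98.4 °C: 294.34 kJ/kg
vaporisation at 98.4 °C: 317 kJ/kg
vapour 98.4→130 °C: 52.456 kJ/kg
Δh = 294.34 + 317 + 52.456 = 663.79 kJ/kg
Q = ṁ·Δh = 1350 kg/h × 663.79 kJ/kg = 896120 kJ/h
|Q| = 248.92 kW = 14935 kJ/min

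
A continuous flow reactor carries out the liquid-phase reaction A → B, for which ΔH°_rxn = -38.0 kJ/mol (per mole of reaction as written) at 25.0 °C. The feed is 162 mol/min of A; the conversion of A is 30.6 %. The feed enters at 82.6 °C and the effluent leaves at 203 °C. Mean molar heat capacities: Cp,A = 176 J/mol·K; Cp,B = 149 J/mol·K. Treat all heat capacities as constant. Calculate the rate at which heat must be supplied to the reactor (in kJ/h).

Extent of reaction ξ = 0.306 × 162 = 49.572 mol/min
Reaction term: ξ·ΔH°_rxn = 49.572 × -38.0 = -1883.7 kJ/min
Sensible, feed 82.6→25 °C: -1642.3 kJ/min
Outlet flows (mol/min): A 112.43, B 49.572
Sensible, products 25→203 °C: 4836.9 kJ/min
Q = ΔH = 1310.9 kJ/min = 21.848 kW
Heat supplied = 78652 kJ/h

Q_in = 78700 kJ/h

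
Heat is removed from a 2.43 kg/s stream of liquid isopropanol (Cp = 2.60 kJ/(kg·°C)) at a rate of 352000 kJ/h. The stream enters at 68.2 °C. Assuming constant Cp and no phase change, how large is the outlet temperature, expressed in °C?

T_out = 52.7 °C

Q = 352000 kJ/h = 97.778 kJ/s
ΔT = Q/(ṁ·Cp) = 97.778/(2.43×2.60) = 15.476 K
T_out = 68.2 − 15.476 = 52.724 °C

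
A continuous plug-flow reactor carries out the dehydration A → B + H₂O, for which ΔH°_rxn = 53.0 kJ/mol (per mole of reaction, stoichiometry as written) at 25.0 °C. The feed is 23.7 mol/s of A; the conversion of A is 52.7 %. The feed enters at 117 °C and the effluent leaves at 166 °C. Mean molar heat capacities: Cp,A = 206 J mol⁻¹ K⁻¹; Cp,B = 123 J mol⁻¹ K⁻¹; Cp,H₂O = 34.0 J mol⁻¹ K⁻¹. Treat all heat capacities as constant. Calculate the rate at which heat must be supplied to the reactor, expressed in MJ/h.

Q_in = 2930 MJ/h

Extent of reaction ξ = 0.527 × 23.7 = 12.49 mol/s
Reaction term: ξ·ΔH°_rxn = 12.49 × 53.0 = 661.96 kJ/s
Sensible, feed 117→25 °C: -449.16 kJ/s
Outlet flows (mol/s): A 11.21, B 12.49, H₂O 12.49
Sensible, products 25→166 °C: 602.1 kJ/s
Q = ΔH = 814.9 kJ/s = 814.9 kW
Heat supplied = 2933.6 MJ/h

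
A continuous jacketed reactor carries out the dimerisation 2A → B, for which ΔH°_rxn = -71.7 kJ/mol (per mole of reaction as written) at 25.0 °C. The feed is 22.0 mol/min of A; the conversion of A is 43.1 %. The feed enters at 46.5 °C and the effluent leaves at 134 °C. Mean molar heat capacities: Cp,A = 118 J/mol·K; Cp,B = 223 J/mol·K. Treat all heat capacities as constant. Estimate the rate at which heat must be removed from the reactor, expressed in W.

Extent of reaction ξ = 0.431 × 22.0 / 2 = 4.741 mol/min
Reaction term: ξ·ΔH°_rxn = 4.741 × -71.7 = -339.93 kJ/min
Sensible, feed 46.5→25 °C: -55.814 kJ/min
Outlet flows (mol/min): A 12.518, B 4.741
Sensible, products 25→134 °C: 276.25 kJ/min
Q = ΔH = -119.5 kJ/min = -1.9916 kW
Heat removed = 1991.6 W

Q_out = 1990 W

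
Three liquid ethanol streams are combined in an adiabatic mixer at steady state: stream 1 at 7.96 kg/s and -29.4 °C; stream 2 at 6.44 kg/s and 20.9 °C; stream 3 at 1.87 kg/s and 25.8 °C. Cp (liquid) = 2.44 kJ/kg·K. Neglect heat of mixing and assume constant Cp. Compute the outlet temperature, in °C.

Adiabatic, steady state ⇒ Σ ṁᵢCp,ᵢ(T_out − Tᵢ) = 0
Σ ṁᵢCp,ᵢTᵢ = 7.96×2.44×-29.4 + 6.44×2.44×20.9 + 1.87×2.44×25.8 = -124.88
Σ ṁᵢCp,ᵢ = 7.96×2.44 + 6.44×2.44 + 1.87×2.44 = 39.699
T_out = -124.88 / 39.699 = -3.1458 °C

T_out = -3.15 °C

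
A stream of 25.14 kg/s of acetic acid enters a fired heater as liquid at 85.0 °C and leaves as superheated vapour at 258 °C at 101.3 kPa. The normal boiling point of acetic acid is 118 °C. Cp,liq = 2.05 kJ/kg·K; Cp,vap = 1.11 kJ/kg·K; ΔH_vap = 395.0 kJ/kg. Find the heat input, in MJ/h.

liquid 85.0→118 °C: 67.65 kJ/kg
vaporisation at 118 °C: 395 kJ/kg
vapour 118→258 °C: 155.4 kJ/kg
Δh = 67.65 + 395 + 155.4 = 618.05 kJ/kg
Q = ṁ·Δh = 25.14 kg/s × 618.05 kJ/kg = 15538 kJ/s
|Q| = 15538 kW = 55936 MJ/h

Q = 55900 MJ/h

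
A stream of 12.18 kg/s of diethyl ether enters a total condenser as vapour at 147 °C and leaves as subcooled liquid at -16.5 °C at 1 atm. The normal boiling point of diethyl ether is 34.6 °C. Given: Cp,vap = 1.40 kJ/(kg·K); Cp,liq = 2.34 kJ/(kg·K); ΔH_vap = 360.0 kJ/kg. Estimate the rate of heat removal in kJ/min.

Q_c = 465000 kJ/min

vapour 147→34.6 °C: -157.36 kJ/kg
condensation at 34.6 °C: -360 kJ/kg
liquid 34.6→-16.5 °C: -119.57 kJ/kg
Δh = -157.36 + -360 + -119.57 = -636.93 kJ/kg
Q = ṁ·Δh = 12.18 kg/s × -636.93 kJ/kg = -7757.9 kJ/s
|Q| = 7757.9 kW = 465470 kJ/min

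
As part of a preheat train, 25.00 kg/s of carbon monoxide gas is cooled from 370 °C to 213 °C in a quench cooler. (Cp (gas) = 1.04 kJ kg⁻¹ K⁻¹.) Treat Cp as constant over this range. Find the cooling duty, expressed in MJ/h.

Q_c = 14700 MJ/h

Q = ṁ·Cp·ΔT = 25.00 × 1.04 × (213 − 370) = -4082 kJ/s
Cooling duty = 14695 MJ/h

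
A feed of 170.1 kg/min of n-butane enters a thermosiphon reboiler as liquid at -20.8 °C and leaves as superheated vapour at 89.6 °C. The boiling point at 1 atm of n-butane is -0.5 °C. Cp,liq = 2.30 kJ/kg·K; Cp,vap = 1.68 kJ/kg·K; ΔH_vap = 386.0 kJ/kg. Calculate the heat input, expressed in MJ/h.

Q = 5960 MJ/h

liquid -20.8→-0.5 °C: 46.69 kJ/kg
vaporisation at -0.5 °C: 386 kJ/kg
vapour -0.5→89.6 °C: 151.37 kJ/kg
Δh = 46.69 + 386 + 151.37 = 584.06 kJ/kg
Q = ṁ·Δh = 170.1 kg/min × 584.06 kJ/kg = 99348 kJ/min
|Q| = 1655.8 kW = 5960.9 MJ/h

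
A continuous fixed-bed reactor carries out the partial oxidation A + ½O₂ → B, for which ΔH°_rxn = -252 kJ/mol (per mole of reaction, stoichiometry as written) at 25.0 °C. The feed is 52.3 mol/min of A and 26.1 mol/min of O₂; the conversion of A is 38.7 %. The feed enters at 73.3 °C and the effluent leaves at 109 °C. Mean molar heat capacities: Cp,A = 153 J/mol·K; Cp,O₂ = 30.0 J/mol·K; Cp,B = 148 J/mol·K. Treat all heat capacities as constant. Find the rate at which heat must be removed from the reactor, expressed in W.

Extent of reaction ξ = 0.387 × 52.3 = 20.24 mol/min
Reaction term: ξ·ΔH°_rxn = 20.24 × -252 = -5100.5 kJ/min
Sensible, feed 73.3→25 °C: -424.31 kJ/min
Outlet flows (mol/min): A 32.06, O₂ 15.98, B 20.24
Sensible, products 25→109 °C: 703.93 kJ/min
Q = ΔH = -4820.9 kJ/min = -80.348 kW
Heat removed = 80348 W

Q_out = 80300 W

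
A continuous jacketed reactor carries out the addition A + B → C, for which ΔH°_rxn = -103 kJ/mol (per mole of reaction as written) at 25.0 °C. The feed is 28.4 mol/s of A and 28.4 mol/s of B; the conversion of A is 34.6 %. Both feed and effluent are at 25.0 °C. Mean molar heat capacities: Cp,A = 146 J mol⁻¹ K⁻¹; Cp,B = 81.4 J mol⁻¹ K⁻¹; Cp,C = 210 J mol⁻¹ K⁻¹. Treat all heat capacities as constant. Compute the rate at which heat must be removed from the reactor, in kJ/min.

Extent of reaction ξ = 0.346 × 28.4 = 9.8264 mol/s
Reaction term: ξ·ΔH°_rxn = 9.8264 × -103 = -1012.1 kJ/s
Q = ΔH = -1012.1 kJ/s = -1012.1 kW
Heat removed = 60727 kJ/min

Q_out = 60700 kJ/min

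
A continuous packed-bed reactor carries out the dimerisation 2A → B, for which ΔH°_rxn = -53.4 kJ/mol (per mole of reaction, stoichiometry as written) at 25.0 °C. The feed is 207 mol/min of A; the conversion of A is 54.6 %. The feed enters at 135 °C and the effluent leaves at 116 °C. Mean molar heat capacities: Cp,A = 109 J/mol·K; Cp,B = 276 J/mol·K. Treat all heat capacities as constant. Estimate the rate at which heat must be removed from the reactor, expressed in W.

Extent of reaction ξ = 0.546 × 207 / 2 = 56.511 mol/min
Reaction term: ξ·ΔH°_rxn = 56.511 × -53.4 = -3017.7 kJ/min
Sensible, feed 135→25 °C: -2481.9 kJ/min
Outlet flows (mol/min): A 93.978, B 56.511
Sensible, products 25→116 °C: 2351.5 kJ/min
Q = ΔH = -3148.1 kJ/min = -52.469 kW
Heat removed = 52469 W

Q_out = 52500 W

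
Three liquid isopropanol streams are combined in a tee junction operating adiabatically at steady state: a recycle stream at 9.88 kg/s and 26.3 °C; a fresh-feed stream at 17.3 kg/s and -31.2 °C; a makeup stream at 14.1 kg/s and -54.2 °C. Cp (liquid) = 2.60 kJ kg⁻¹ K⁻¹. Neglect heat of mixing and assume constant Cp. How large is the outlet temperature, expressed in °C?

Adiabatic, steady state ⇒ Σ ṁᵢCp,ᵢ(T_out − Tᵢ) = 0
Σ ṁᵢCp,ᵢTᵢ = 9.88×2.60×26.3 + 17.3×2.60×-31.2 + 14.1×2.60×-54.2 = -2714.8
Σ ṁᵢCp,ᵢ = 9.88×2.60 + 17.3×2.60 + 14.1×2.60 = 107.33
T_out = -2714.8 / 107.33 = -25.294 °C

T_out = -25.3 °C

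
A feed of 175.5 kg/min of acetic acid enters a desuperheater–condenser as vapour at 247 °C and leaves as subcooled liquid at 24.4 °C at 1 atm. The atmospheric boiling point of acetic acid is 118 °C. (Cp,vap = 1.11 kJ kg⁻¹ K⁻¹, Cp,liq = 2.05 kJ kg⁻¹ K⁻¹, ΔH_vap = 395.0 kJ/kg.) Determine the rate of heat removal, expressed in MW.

vapour 247→118 °C: -143.19 kJ/kg
condensation at 118 °C: -395 kJ/kg
liquid 118→24.4 °C: -191.88 kJ/kg
Δh = -143.19 + -395 + -191.88 = -730.07 kJ/kg
Q = ṁ·Δh = 175.5 kg/min × -730.07 kJ/kg = -128130 kJ/min
|Q| = 2135.5 kW = 2.1355 MW

Q_c = 2.14 MW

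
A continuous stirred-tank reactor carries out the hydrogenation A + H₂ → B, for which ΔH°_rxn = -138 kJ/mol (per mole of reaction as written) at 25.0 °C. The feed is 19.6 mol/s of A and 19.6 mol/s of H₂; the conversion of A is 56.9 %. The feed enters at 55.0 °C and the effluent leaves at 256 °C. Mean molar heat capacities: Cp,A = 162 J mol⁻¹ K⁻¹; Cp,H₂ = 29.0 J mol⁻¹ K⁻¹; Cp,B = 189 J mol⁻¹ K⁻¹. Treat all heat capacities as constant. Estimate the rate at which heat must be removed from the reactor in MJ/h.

Q_out = 2850 MJ/h

Extent of reaction ξ = 0.569 × 19.6 = 11.152 mol/s
Reaction term: ξ·ΔH°_rxn = 11.152 × -138 = -1539 kJ/s
Sensible, feed 55.0→25 °C: -112.31 kJ/s
Outlet flows (mol/s): A 8.4476, H₂ 8.4476, B 11.152
Sensible, products 25→256 °C: 859.62 kJ/s
Q = ΔH = -791.72 kJ/s = -791.72 kW
Heat removed = 2850.2 MJ/h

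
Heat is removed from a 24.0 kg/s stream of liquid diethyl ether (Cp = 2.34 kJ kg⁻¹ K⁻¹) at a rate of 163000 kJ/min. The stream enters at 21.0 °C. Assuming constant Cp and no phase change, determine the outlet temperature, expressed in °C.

Q = 163000 kJ/min = 2716.7 kJ/s
ΔT = Q/(ṁ·Cp) = 2716.7/(24.0×2.34) = 48.374 K
T_out = 21.0 − 48.374 = -27.374 °C

T_out = -27.4 °C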